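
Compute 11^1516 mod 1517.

11^1 ≡ 11 (mod 1517)
11^2 ≡ 11^2 = 121 ≡ 121 (mod 1517)
11^4 ≡ 121^2 = 14641 ≡ 988 (mod 1517)
11^8 ≡ 988^2 = 976144 ≡ 713 (mod 1517)
11^16 ≡ 713^2 = 508369 ≡ 174 (mod 1517)
11^32 ≡ 174^2 = 30276 ≡ 1453 (mod 1517)
11^64 ≡ 1453^2 = 2111209 ≡ 1062 (mod 1517)
11^128 ≡ 1062^2 = 1127844 ≡ 713 (mod 1517)
11^256 ≡ 713^2 = 508369 ≡ 174 (mod 1517)
11^512 ≡ 174^2 = 30276 ≡ 1453 (mod 1517)
11^1024 ≡ 1453^2 = 2111209 ≡ 1062 (mod 1517)
1516 = 1024 + 256 + 128 + 64 + 32 + 8 + 4 in binary powers of 2.
So 11^1516 ≡ 1062 · 174 · 713 · 1062 · 1453 · 713 · 988 ≡ 359 (mod 1517).
Since 359 ≠ 1, base 11 is a Fermat witness: 1517 is composite.

359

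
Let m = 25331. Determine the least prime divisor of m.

25331 is odd.
Digit sum 14, not divisible by 3.
Ends in 1: not divisible by 5.
7: 25331 = 7·3618 + 5
11: 25331 = 11·2302 + 9
13: 25331 = 13·1948 + 7
17: 25331 = 17·1490 + 1
19: 25331 = 19·1333 + 4
23: 25331 = 23·1101 + 8
29: 25331 = 29·873 + 14
31: 25331 = 31·817 + 4
37: 25331 = 37·684 + 23
41: 25331 = 41·617 + 34
43: 25331 = 43·589 + 4
47: 25331 = 47·538 + 45
53: 25331 = 53·477 + 50
59: 25331 = 59·429 + 20
61: 25331 = 61·415 + 16
67: 25331 = 67·378 + 5
71: 25331 = 71·356 + 55
73: 25331 = 73·347

73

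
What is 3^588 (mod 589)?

3^1 ≡ 3 (mod 589)
3^2 ≡ 3^2 = 9 ≡ 9 (mod 589)
3^4 ≡ 9^2 = 81 ≡ 81 (mod 589)
3^8 ≡ 81^2 = 6561 ≡ 82 (mod 589)
3^16 ≡ 82^2 = 6724 ≡ 245 (mod 589)
3^32 ≡ 245^2 = 60025 ≡ 536 (mod 589)
3^64 ≡ 536^2 = 287296 ≡ 453 (mod 589)
3^128 ≡ 453^2 = 205209 ≡ 237 (mod 589)
3^256 ≡ 237^2 = 56169 ≡ 214 (mod 589)
3^512 ≡ 214^2 = 45796 ≡ 443 (mod 589)
588 = 512 + 64 + 8 + 4 in binary powers of 2.
So 3^588 ≡ 443 · 453 · 82 · 81 ≡ 562 (mod 589).
Since 562 ≠ 1, base 3 is a Fermat witness: 589 is composite.

562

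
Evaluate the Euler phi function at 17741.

17472

Factor: 17741 = 113 · 157.
φ(17741) = (113−1) · (157−1) = 112 · 156 = 17472.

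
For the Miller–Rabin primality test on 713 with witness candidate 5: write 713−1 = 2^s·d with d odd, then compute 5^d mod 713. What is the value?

713 − 1 = 712 = 2^3 · 89, so d = 89.
5^1 ≡ 5 (mod 713)
5^2 ≡ 5^2 = 25 ≡ 25 (mod 713)
5^4 ≡ 25^2 = 625 ≡ 625 (mod 713)
5^8 ≡ 625^2 = 390625 ≡ 614 (mod 713)
5^16 ≡ 614^2 = 376996 ≡ 532 (mod 713)
5^32 ≡ 532^2 = 283024 ≡ 676 (mod 713)
5^64 ≡ 676^2 = 456976 ≡ 656 (mod 713)
89 = 64 + 16 + 8 + 1 in binary powers of 2.
So 5^89 ≡ 656 · 532 · 614 · 5 ≡ 304 (mod 713).
Squaring chain: 304 → 439 → 211; never reaches −1, so base 5 is a Miller–Rabin witness that 713 is composite.

304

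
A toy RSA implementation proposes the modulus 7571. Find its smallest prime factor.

67

7571 is odd.
Digit sum 20, not divisible by 3.
Ends in 1: not divisible by 5.
7: 7571 = 7·1081 + 4
11: 7571 = 11·688 + 3
13: 7571 = 13·582 + 5
17: 7571 = 17·445 + 6
19: 7571 = 19·398 + 9
23: 7571 = 23·329 + 4
29: 7571 = 29·261 + 2
31: 7571 = 31·244 + 7
37: 7571 = 37·204 + 23
41: 7571 = 41·184 + 27
43: 7571 = 43·176 + 3
47: 7571 = 47·161 + 4
53: 7571 = 53·142 + 45
59: 7571 = 59·128 + 19
61: 7571 = 61·124 + 7
67: 7571 = 67·113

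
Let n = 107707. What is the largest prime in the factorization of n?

71

107707 = 37 · 2911
2911 = 41 · 71
71 is prime.
So 107707 = 37 · 41 · 71; the largest prime factor is 71.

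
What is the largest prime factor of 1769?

1769 = 29 · 61
61 is prime.
So 1769 = 29 · 61; the largest prime factor is 61.

61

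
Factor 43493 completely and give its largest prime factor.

43493 = 23 · 1891
1891 = 31 · 61
61 is prime.
So 43493 = 23 · 31 · 61; the largest prime factor is 61.

61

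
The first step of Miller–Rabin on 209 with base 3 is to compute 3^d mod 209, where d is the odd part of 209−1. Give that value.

209 − 1 = 208 = 2^4 · 13, so d = 13.
3^1 ≡ 3 (mod 209)
3^2 ≡ 3^2 = 9 ≡ 9 (mod 209)
3^4 ≡ 9^2 = 81 ≡ 81 (mod 209)
3^8 ≡ 81^2 = 6561 ≡ 82 (mod 209)
13 = 8 + 4 + 1 in binary powers of 2.
So 3^13 ≡ 82 · 81 · 3 ≡ 71 (mod 209).
Squaring chain: 71 → 25 → 207 → 4; never reaches −1, so base 3 is a Miller–Rabin witness that 209 is composite.

71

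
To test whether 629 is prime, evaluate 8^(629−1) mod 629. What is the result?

8^1 ≡ 8 (mod 629)
8^2 ≡ 8^2 = 64 ≡ 64 (mod 629)
8^4 ≡ 64^2 = 4096 ≡ 322 (mod 629)
8^8 ≡ 322^2 = 103684 ≡ 528 (mod 629)
8^16 ≡ 528^2 = 278784 ≡ 137 (mod 629)
8^32 ≡ 137^2 = 18769 ≡ 528 (mod 629)
8^64 ≡ 528^2 = 278784 ≡ 137 (mod 629)
8^128 ≡ 137^2 = 18769 ≡ 528 (mod 629)
8^256 ≡ 528^2 = 278784 ≡ 137 (mod 629)
8^512 ≡ 137^2 = 18769 ≡ 528 (mod 629)
628 = 512 + 64 + 32 + 16 + 4 in binary powers of 2.
So 8^628 ≡ 528 · 137 · 528 · 137 · 322 ≡ 322 (mod 629).
Since 322 ≠ 1, base 8 is a Fermat witness: 629 is composite.

322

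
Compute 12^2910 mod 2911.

2533

12^1 ≡ 12 (mod 2911)
12^2 ≡ 12^2 = 144 ≡ 144 (mod 2911)
12^4 ≡ 144^2 = 20736 ≡ 359 (mod 2911)
12^8 ≡ 359^2 = 128881 ≡ 797 (mod 2911)
12^16 ≡ 797^2 = 635209 ≡ 611 (mod 2911)
12^32 ≡ 611^2 = 373321 ≡ 713 (mod 2911)
12^64 ≡ 713^2 = 508369 ≡ 1855 (mod 2911)
12^128 ≡ 1855^2 = 3441025 ≡ 223 (mod 2911)
12^256 ≡ 223^2 = 49729 ≡ 242 (mod 2911)
12^512 ≡ 242^2 = 58564 ≡ 344 (mod 2911)
12^1024 ≡ 344^2 = 118336 ≡ 1896 (mod 2911)
12^2048 ≡ 1896^2 = 3594816 ≡ 2642 (mod 2911)
2910 = 2048 + 512 + 256 + 64 + 16 + 8 + 4 + 2 in binary powers of 2.
So 12^2910 ≡ 2642 · 344 · 242 · 1855 · 611 · 797 · 359 · 144 ≡ 2533 (mod 2911).
Since 2533 ≠ 1, base 12 is a Fermat witness: 2911 is composite.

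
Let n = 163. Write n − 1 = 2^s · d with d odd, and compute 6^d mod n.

163 − 1 = 162 = 2^1 · 81, so d = 81.
6^1 ≡ 6 (mod 163)
6^2 ≡ 6^2 = 36 ≡ 36 (mod 163)
6^4 ≡ 36^2 = 1296 ≡ 155 (mod 163)
6^8 ≡ 155^2 = 24025 ≡ 64 (mod 163)
6^16 ≡ 64^2 = 4096 ≡ 21 (mod 163)
6^32 ≡ 21^2 = 441 ≡ 115 (mod 163)
6^64 ≡ 115^2 = 13225 ≡ 22 (mod 163)
81 = 64 + 16 + 1 in binary powers of 2.
So 6^81 ≡ 22 · 21 · 6 ≡ 1 (mod 163).
Since 6^d ≡ 1 (mod 163), base 6 does not prove 163 composite.

1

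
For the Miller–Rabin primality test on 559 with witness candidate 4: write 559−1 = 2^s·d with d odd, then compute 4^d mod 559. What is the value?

441

559 − 1 = 558 = 2^1 · 279, so d = 279.
4^1 ≡ 4 (mod 559)
4^2 ≡ 4^2 = 16 ≡ 16 (mod 559)
4^4 ≡ 16^2 = 256 ≡ 256 (mod 559)
4^8 ≡ 256^2 = 65536 ≡ 133 (mod 559)
4^16 ≡ 133^2 = 17689 ≡ 360 (mod 559)
4^32 ≡ 360^2 = 129600 ≡ 471 (mod 559)
4^64 ≡ 471^2 = 221841 ≡ 477 (mod 559)
4^128 ≡ 477^2 = 227529 ≡ 16 (mod 559)
4^256 ≡ 16^2 = 256 ≡ 256 (mod 559)
279 = 256 + 16 + 4 + 2 + 1 in binary powers of 2.
So 4^279 ≡ 256 · 360 · 256 · 16 · 4 ≡ 441 (mod 559).
Squaring chain: 441; never reaches −1, so base 4 is a Miller–Rabin witness that 559 is composite.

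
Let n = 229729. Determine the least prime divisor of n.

19

229729 is odd.
Digit sum 31, not divisible by 3.
Ends in 9: not divisible by 5.
7: 229729 = 7·32818 + 3
11: 229729 = 11·20884 + 5
13: 229729 = 13·17671 + 6
17: 229729 = 17·13513 + 8
19: 229729 = 19·12091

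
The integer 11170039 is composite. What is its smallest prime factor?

67

11170039 is odd.
Digit sum 22, not divisible by 3.
Ends in 9: not divisible by 5.
7: 11170039 = 7·1595719 + 6
11: 11170039 = 11·1015458 + 1
13: 11170039 = 13·859233 + 10
17: 11170039 = 17·657061 + 2
19: 11170039 = 19·587896 + 15
23: 11170039 = 23·485653 + 20
29: 11170039 = 29·385173 + 22
31: 11170039 = 31·360323 + 26
37: 11170039 = 37·301892 + 35
41: 11170039 = 41·272439 + 40
43: 11170039 = 43·259768 + 15
47: 11170039 = 47·237660 + 19
53: 11170039 = 53·210755 + 24
59: 11170039 = 59·189322 + 41
61: 11170039 = 61·183115 + 24
67: 11170039 = 67·166717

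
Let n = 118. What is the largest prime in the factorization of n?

59

118 = 2 · 59
59 is prime.
So 118 = 2 · 59; the largest prime factor is 59.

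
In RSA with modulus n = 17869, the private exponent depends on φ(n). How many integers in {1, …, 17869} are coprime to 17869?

Factor: 17869 = 107 · 167.
φ(17869) = (107−1) · (167−1) = 106 · 166 = 17596.

17596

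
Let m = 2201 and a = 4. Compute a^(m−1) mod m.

4^1 ≡ 4 (mod 2201)
4^2 ≡ 4^2 = 16 ≡ 16 (mod 2201)
4^4 ≡ 16^2 = 256 ≡ 256 (mod 2201)
4^8 ≡ 256^2 = 65536 ≡ 1707 (mod 2201)
4^16 ≡ 1707^2 = 2913849 ≡ 1926 (mod 2201)
4^32 ≡ 1926^2 = 3709476 ≡ 791 (mod 2201)
4^64 ≡ 791^2 = 625681 ≡ 597 (mod 2201)
4^128 ≡ 597^2 = 356409 ≡ 2048 (mod 2201)
4^256 ≡ 2048^2 = 4194304 ≡ 1399 (mod 2201)
4^512 ≡ 1399^2 = 1957201 ≡ 512 (mod 2201)
4^1024 ≡ 512^2 = 262144 ≡ 225 (mod 2201)
4^2048 ≡ 225^2 = 50625 ≡ 2 (mod 2201)
2200 = 2048 + 128 + 16 + 8 in binary powers of 2.
So 4^2200 ≡ 2 · 2048 · 1926 · 1707 ≡ 187 (mod 2201).
Since 187 ≠ 1, base 4 is a Fermat witness: 2201 is composite.

187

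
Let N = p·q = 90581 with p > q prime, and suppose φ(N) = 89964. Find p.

φ(n) = (p−1)(q−1) = n − (p+q) + 1, so p + q = 90581 − 89964 + 1 = 618.
p and q are the roots of t² − 618t + 90581 = 0.
Discriminant: 618² − 4·90581 = 381924 − 362324 = 19600; √19600 = 140.
q = (618 − 140)/2 = 239, p = (618 + 140)/2 = 379.
Check: 239 · 379 = 90581.

379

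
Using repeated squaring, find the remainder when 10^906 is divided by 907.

1

10^1 ≡ 10 (mod 907)
10^2 ≡ 10^2 = 100 ≡ 100 (mod 907)
10^4 ≡ 100^2 = 10000 ≡ 23 (mod 907)
10^8 ≡ 23^2 = 529 ≡ 529 (mod 907)
10^16 ≡ 529^2 = 279841 ≡ 485 (mod 907)
10^32 ≡ 485^2 = 235225 ≡ 312 (mod 907)
10^64 ≡ 312^2 = 97344 ≡ 295 (mod 907)
10^128 ≡ 295^2 = 87025 ≡ 860 (mod 907)
10^256 ≡ 860^2 = 739600 ≡ 395 (mod 907)
10^512 ≡ 395^2 = 156025 ≡ 21 (mod 907)
906 = 512 + 256 + 128 + 8 + 2 in binary powers of 2.
So 10^906 ≡ 21 · 395 · 860 · 529 · 100 ≡ 1 (mod 907).
Since the result is 1, base 10 gives no evidence that 907 is composite.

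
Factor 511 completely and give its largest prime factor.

73

511 = 7 · 73
73 is prime.
So 511 = 7 · 73; the largest prime factor is 73.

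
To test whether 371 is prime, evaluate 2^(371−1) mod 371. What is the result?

170

2^1 ≡ 2 (mod 371)
2^2 ≡ 2^2 = 4 ≡ 4 (mod 371)
2^4 ≡ 4^2 = 16 ≡ 16 (mod 371)
2^8 ≡ 16^2 = 256 ≡ 256 (mod 371)
2^16 ≡ 256^2 = 65536 ≡ 240 (mod 371)
2^32 ≡ 240^2 = 57600 ≡ 95 (mod 371)
2^64 ≡ 95^2 = 9025 ≡ 121 (mod 371)
2^128 ≡ 121^2 = 14641 ≡ 172 (mod 371)
2^256 ≡ 172^2 = 29584 ≡ 275 (mod 371)
370 = 256 + 64 + 32 + 16 + 2 in binary powers of 2.
So 2^370 ≡ 275 · 121 · 95 · 240 · 4 ≡ 170 (mod 371).
Since 170 ≠ 1, base 2 is a Fermat witness: 371 is composite.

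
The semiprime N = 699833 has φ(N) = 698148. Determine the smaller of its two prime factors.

739

φ(n) = (p−1)(q−1) = n − (p+q) + 1, so p + q = 699833 − 698148 + 1 = 1686.
p and q are the roots of t² − 1686t + 699833 = 0.
Discriminant: 1686² − 4·699833 = 2842596 − 2799332 = 43264; √43264 = 208.
q = (1686 − 208)/2 = 739, p = (1686 + 208)/2 = 947.
Check: 739 · 947 = 699833.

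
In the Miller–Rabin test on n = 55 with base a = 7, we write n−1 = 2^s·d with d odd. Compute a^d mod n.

28

55 − 1 = 54 = 2^1 · 27, so d = 27.
7^1 ≡ 7 (mod 55)
7^2 ≡ 7^2 = 49 ≡ 49 (mod 55)
7^4 ≡ 49^2 = 2401 ≡ 36 (mod 55)
7^8 ≡ 36^2 = 1296 ≡ 31 (mod 55)
7^16 ≡ 31^2 = 961 ≡ 26 (mod 55)
27 = 16 + 8 + 2 + 1 in binary powers of 2.
So 7^27 ≡ 26 · 31 · 49 · 7 ≡ 28 (mod 55).
Squaring chain: 28; never reaches −1, so base 7 is a Miller–Rabin witness that 55 is composite.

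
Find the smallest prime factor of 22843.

53

22843 is odd.
Digit sum 19, not divisible by 3.
Ends in 3: not divisible by 5.
7: 22843 = 7·3263 + 2
11: 22843 = 11·2076 + 7
13: 22843 = 13·1757 + 2
17: 22843 = 17·1343 + 12
19: 22843 = 19·1202 + 5
23: 22843 = 23·993 + 4
29: 22843 = 29·787 + 20
31: 22843 = 31·736 + 27
37: 22843 = 37·617 + 14
41: 22843 = 41·557 + 6
43: 22843 = 43·531 + 10
47: 22843 = 47·486 + 1
53: 22843 = 53·431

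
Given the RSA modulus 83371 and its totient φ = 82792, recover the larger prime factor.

φ(n) = (p−1)(q−1) = n − (p+q) + 1, so p + q = 83371 − 82792 + 1 = 580.
p and q are the roots of t² − 580t + 83371 = 0.
Discriminant: 580² − 4·83371 = 336400 − 333484 = 2916; √2916 = 54.
q = (580 − 54)/2 = 263, p = (580 + 54)/2 = 317.
Check: 263 · 317 = 83371.

317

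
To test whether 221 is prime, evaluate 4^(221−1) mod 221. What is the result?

35

4^1 ≡ 4 (mod 221)
4^2 ≡ 4^2 = 16 ≡ 16 (mod 221)
4^4 ≡ 16^2 = 256 ≡ 35 (mod 221)
4^8 ≡ 35^2 = 1225 ≡ 120 (mod 221)
4^16 ≡ 120^2 = 14400 ≡ 35 (mod 221)
4^32 ≡ 35^2 = 1225 ≡ 120 (mod 221)
4^64 ≡ 120^2 = 14400 ≡ 35 (mod 221)
4^128 ≡ 35^2 = 1225 ≡ 120 (mod 221)
220 = 128 + 64 + 16 + 8 + 4 in binary powers of 2.
So 4^220 ≡ 120 · 35 · 35 · 120 · 35 ≡ 35 (mod 221).
Since 35 ≠ 1, base 4 is a Fermat witness: 221 is composite.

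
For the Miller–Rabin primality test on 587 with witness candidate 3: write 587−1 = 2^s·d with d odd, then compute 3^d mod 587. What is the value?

1

587 − 1 = 586 = 2^1 · 293, so d = 293.
3^1 ≡ 3 (mod 587)
3^2 ≡ 3^2 = 9 ≡ 9 (mod 587)
3^4 ≡ 9^2 = 81 ≡ 81 (mod 587)
3^8 ≡ 81^2 = 6561 ≡ 104 (mod 587)
3^16 ≡ 104^2 = 10816 ≡ 250 (mod 587)
3^32 ≡ 250^2 = 62500 ≡ 278 (mod 587)
3^64 ≡ 278^2 = 77284 ≡ 387 (mod 587)
3^128 ≡ 387^2 = 149769 ≡ 84 (mod 587)
3^256 ≡ 84^2 = 7056 ≡ 12 (mod 587)
293 = 256 + 32 + 4 + 1 in binary powers of 2.
So 3^293 ≡ 12 · 278 · 81 · 3 ≡ 1 (mod 587).
Since 3^d ≡ 1 (mod 587), base 3 does not prove 587 composite.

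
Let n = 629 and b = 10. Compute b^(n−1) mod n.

10^1 ≡ 10 (mod 629)
10^2 ≡ 10^2 = 100 ≡ 100 (mod 629)
10^4 ≡ 100^2 = 10000 ≡ 565 (mod 629)
10^8 ≡ 565^2 = 319225 ≡ 322 (mod 629)
10^16 ≡ 322^2 = 103684 ≡ 528 (mod 629)
10^32 ≡ 528^2 = 278784 ≡ 137 (mod 629)
10^64 ≡ 137^2 = 18769 ≡ 528 (mod 629)
10^128 ≡ 528^2 = 278784 ≡ 137 (mod 629)
10^256 ≡ 137^2 = 18769 ≡ 528 (mod 629)
10^512 ≡ 528^2 = 278784 ≡ 137 (mod 629)
628 = 512 + 64 + 32 + 16 + 4 in binary powers of 2.
So 10^628 ≡ 137 · 528 · 137 · 528 · 565 ≡ 565 (mod 629).
Since 565 ≠ 1, base 10 is a Fermat witness: 629 is composite.

565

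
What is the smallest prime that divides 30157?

53

30157 is odd.
Digit sum 16, not divisible by 3.
Ends in 7: not divisible by 5.
7: 30157 = 7·4308 + 1
11: 30157 = 11·2741 + 6
13: 30157 = 13·2319 + 10
17: 30157 = 17·1773 + 16
19: 30157 = 19·1587 + 4
23: 30157 = 23·1311 + 4
29: 30157 = 29·1039 + 26
31: 30157 = 31·972 + 25
37: 30157 = 37·815 + 2
41: 30157 = 41·735 + 22
43: 30157 = 43·701 + 14
47: 30157 = 47·641 + 30
53: 30157 = 53·569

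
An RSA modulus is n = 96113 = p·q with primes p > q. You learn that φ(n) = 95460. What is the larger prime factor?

φ(n) = (p−1)(q−1) = n − (p+q) + 1, so p + q = 96113 − 95460 + 1 = 654.
p and q are the roots of t² − 654t + 96113 = 0.
Discriminant: 654² − 4·96113 = 427716 − 384452 = 43264; √43264 = 208.
q = (654 − 208)/2 = 223, p = (654 + 208)/2 = 431.
Check: 223 · 431 = 96113.

431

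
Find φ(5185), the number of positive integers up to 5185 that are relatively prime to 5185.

Factor: 5185 = 5 · 17 · 61.
φ(5185) = (5−1) · (17−1) · (61−1) = 4 · 16 · 60 = 3840.

3840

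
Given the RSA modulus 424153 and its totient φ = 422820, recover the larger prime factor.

φ(n) = (p−1)(q−1) = n − (p+q) + 1, so p + q = 424153 − 422820 + 1 = 1334.
p and q are the roots of t² − 1334t + 424153 = 0.
Discriminant: 1334² − 4·424153 = 1779556 − 1696612 = 82944; √82944 = 288.
q = (1334 − 288)/2 = 523, p = (1334 + 288)/2 = 811.
Check: 523 · 811 = 424153.

811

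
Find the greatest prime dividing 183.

183 = 3 · 61
61 is prime.
So 183 = 3 · 61; the largest prime factor is 61.

61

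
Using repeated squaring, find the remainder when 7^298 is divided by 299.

108

7^1 ≡ 7 (mod 299)
7^2 ≡ 7^2 = 49 ≡ 49 (mod 299)
7^4 ≡ 49^2 = 2401 ≡ 9 (mod 299)
7^8 ≡ 9^2 = 81 ≡ 81 (mod 299)
7^16 ≡ 81^2 = 6561 ≡ 282 (mod 299)
7^32 ≡ 282^2 = 79524 ≡ 289 (mod 299)
7^64 ≡ 289^2 = 83521 ≡ 100 (mod 299)
7^128 ≡ 100^2 = 10000 ≡ 133 (mod 299)
7^256 ≡ 133^2 = 17689 ≡ 48 (mod 299)
298 = 256 + 32 + 8 + 2 in binary powers of 2.
So 7^298 ≡ 48 · 289 · 81 · 49 ≡ 108 (mod 299).
Since 108 ≠ 1, base 7 is a Fermat witness: 299 is composite.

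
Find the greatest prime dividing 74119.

74119 = 19 · 3901
3901 = 47 · 83
83 is prime.
So 74119 = 19 · 47 · 83; the largest prime factor is 83.

83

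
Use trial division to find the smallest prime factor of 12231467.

59

12231467 is odd.
Digit sum 26, not divisible by 3.
Ends in 7: not divisible by 5.
7: 12231467 = 7·1747352 + 3
11: 12231467 = 11·1111951 + 6
13: 12231467 = 13·940882 + 1
17: 12231467 = 17·719498 + 1
19: 12231467 = 19·643761 + 8
23: 12231467 = 23·531802 + 21
29: 12231467 = 29·421774 + 21
31: 12231467 = 31·394563 + 14
37: 12231467 = 37·330580 + 7
41: 12231467 = 41·298328 + 19
43: 12231467 = 43·284452 + 31
47: 12231467 = 47·260243 + 46
53: 12231467 = 53·230782 + 21
59: 12231467 = 59·207313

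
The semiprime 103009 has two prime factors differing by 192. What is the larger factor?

431

Since p = q + 192, we have 103009 = q(q + 192), so q² + 192q − 103009 = 0.
Discriminant: 192² + 4·103009 = 36864 + 412036 = 448900; √448900 = 670.
q = (−192 + 670)/2 = 239, and p = q + 192 = 431.
Check: 239 · 431 = 103009.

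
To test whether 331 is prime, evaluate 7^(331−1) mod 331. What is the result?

7^1 ≡ 7 (mod 331)
7^2 ≡ 7^2 = 49 ≡ 49 (mod 331)
7^4 ≡ 49^2 = 2401 ≡ 84 (mod 331)
7^8 ≡ 84^2 = 7056 ≡ 105 (mod 331)
7^16 ≡ 105^2 = 11025 ≡ 102 (mod 331)
7^32 ≡ 102^2 = 10404 ≡ 143 (mod 331)
7^64 ≡ 143^2 = 20449 ≡ 258 (mod 331)
7^128 ≡ 258^2 = 66564 ≡ 33 (mod 331)
7^256 ≡ 33^2 = 1089 ≡ 96 (mod 331)
330 = 256 + 64 + 8 + 2 in binary powers of 2.
So 7^330 ≡ 96 · 258 · 105 · 49 ≡ 1 (mod 331).
Since the result is 1, base 7 gives no evidence that 331 is composite.

1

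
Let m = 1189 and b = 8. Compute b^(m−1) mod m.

8^1 ≡ 8 (mod 1189)
8^2 ≡ 8^2 = 64 ≡ 64 (mod 1189)
8^4 ≡ 64^2 = 4096 ≡ 529 (mod 1189)
8^8 ≡ 529^2 = 279841 ≡ 426 (mod 1189)
8^16 ≡ 426^2 = 181476 ≡ 748 (mod 1189)
8^32 ≡ 748^2 = 559504 ≡ 674 (mod 1189)
8^64 ≡ 674^2 = 454276 ≡ 78 (mod 1189)
8^128 ≡ 78^2 = 6084 ≡ 139 (mod 1189)
8^256 ≡ 139^2 = 19321 ≡ 297 (mod 1189)
8^512 ≡ 297^2 = 88209 ≡ 223 (mod 1189)
8^1024 ≡ 223^2 = 49729 ≡ 980 (mod 1189)
1188 = 1024 + 128 + 32 + 4 in binary powers of 2.
So 8^1188 ≡ 980 · 139 · 674 · 529 ≡ 836 (mod 1189).
Since 836 ≠ 1, base 8 is a Fermat witness: 1189 is composite.

836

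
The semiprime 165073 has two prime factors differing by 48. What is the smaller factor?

383

Since p = q + 48, we have 165073 = q(q + 48), so q² + 48q − 165073 = 0.
Discriminant: 48² + 4·165073 = 2304 + 660292 = 662596; √662596 = 814.
q = (−48 + 814)/2 = 383, and p = q + 48 = 431.
Check: 383 · 431 = 165073.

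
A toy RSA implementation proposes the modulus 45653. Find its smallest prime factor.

71

45653 is odd.
Digit sum 23, not divisible by 3.
Ends in 3: not divisible by 5.
7: 45653 = 7·6521 + 6
11: 45653 = 11·4150 + 3
13: 45653 = 13·3511 + 10
17: 45653 = 17·2685 + 8
19: 45653 = 19·2402 + 15
23: 45653 = 23·1984 + 21
29: 45653 = 29·1574 + 7
31: 45653 = 31·1472 + 21
37: 45653 = 37·1233 + 32
41: 45653 = 41·1113 + 20
43: 45653 = 43·1061 + 30
47: 45653 = 47·971 + 16
53: 45653 = 53·861 + 20
59: 45653 = 59·773 + 46
61: 45653 = 61·748 + 25
67: 45653 = 67·681 + 26
71: 45653 = 71·643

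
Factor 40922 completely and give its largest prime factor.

79

40922 = 2 · 20461
20461 = 7 · 2923
2923 = 37 · 79
79 is prime.
So 40922 = 2 · 7 · 37 · 79; the largest prime factor is 79.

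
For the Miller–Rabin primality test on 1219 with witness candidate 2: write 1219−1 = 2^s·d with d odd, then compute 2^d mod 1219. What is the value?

867

1219 − 1 = 1218 = 2^1 · 609, so d = 609.
2^1 ≡ 2 (mod 1219)
2^2 ≡ 2^2 = 4 ≡ 4 (mod 1219)
2^4 ≡ 4^2 = 16 ≡ 16 (mod 1219)
2^8 ≡ 16^2 = 256 ≡ 256 (mod 1219)
2^16 ≡ 256^2 = 65536 ≡ 929 (mod 1219)
2^32 ≡ 929^2 = 863041 ≡ 1208 (mod 1219)
2^64 ≡ 1208^2 = 1459264 ≡ 121 (mod 1219)
2^128 ≡ 121^2 = 14641 ≡ 13 (mod 1219)
2^256 ≡ 13^2 = 169 ≡ 169 (mod 1219)
2^512 ≡ 169^2 = 28561 ≡ 524 (mod 1219)
609 = 512 + 64 + 32 + 1 in binary powers of 2.
So 2^609 ≡ 524 · 121 · 1208 · 2 ≡ 867 (mod 1219).
Squaring chain: 867; never reaches −1, so base 2 is a Miller–Rabin witness that 1219 is composite.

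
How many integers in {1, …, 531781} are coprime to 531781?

Factor: 531781 = 43 · 83 · 149.
φ(531781) = (43−1) · (83−1) · (149−1) = 42 · 82 · 148 = 509712.

509712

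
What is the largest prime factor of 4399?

83

4399 = 53 · 83
83 is prime.
So 4399 = 53 · 83; the largest prime factor is 83.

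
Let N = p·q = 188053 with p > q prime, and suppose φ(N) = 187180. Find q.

383

φ(n) = (p−1)(q−1) = n − (p+q) + 1, so p + q = 188053 − 187180 + 1 = 874.
p and q are the roots of t² − 874t + 188053 = 0.
Discriminant: 874² − 4·188053 = 763876 − 752212 = 11664; √11664 = 108.
q = (874 − 108)/2 = 383, p = (874 + 108)/2 = 491.
Check: 383 · 491 = 188053.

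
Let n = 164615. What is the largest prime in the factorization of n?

164615 = 5 · 32923
32923 = 11 · 2993
2993 = 41 · 73
73 is prime.
So 164615 = 5 · 11 · 41 · 73; the largest prime factor is 73.

73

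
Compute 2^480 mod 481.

2^1 ≡ 2 (mod 481)
2^2 ≡ 2^2 = 4 ≡ 4 (mod 481)
2^4 ≡ 4^2 = 16 ≡ 16 (mod 481)
2^8 ≡ 16^2 = 256 ≡ 256 (mod 481)
2^16 ≡ 256^2 = 65536 ≡ 120 (mod 481)
2^32 ≡ 120^2 = 14400 ≡ 451 (mod 481)
2^64 ≡ 451^2 = 203401 ≡ 419 (mod 481)
2^128 ≡ 419^2 = 175561 ≡ 477 (mod 481)
2^256 ≡ 477^2 = 227529 ≡ 16 (mod 481)
480 = 256 + 128 + 64 + 32 in binary powers of 2.
So 2^480 ≡ 16 · 477 · 419 · 451 ≡ 248 (mod 481).
Since 248 ≠ 1, base 2 is a Fermat witness: 481 is composite.

248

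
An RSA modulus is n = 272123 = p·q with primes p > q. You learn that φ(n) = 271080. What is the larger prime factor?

φ(n) = (p−1)(q−1) = n − (p+q) + 1, so p + q = 272123 − 271080 + 1 = 1044.
p and q are the roots of t² − 1044t + 272123 = 0.
Discriminant: 1044² − 4·272123 = 1089936 − 1088492 = 1444; √1444 = 38.
q = (1044 − 38)/2 = 503, p = (1044 + 38)/2 = 541.
Check: 503 · 541 = 272123.

541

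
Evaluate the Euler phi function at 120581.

Factor: 120581 = 17 · 41 · 173.
φ(120581) = (17−1) · (41−1) · (173−1) = 16 · 40 · 172 = 110080.

110080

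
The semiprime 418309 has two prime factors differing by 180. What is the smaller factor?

Since p = q + 180, we have 418309 = q(q + 180), so q² + 180q − 418309 = 0.
Discriminant: 180² + 4·418309 = 32400 + 1673236 = 1705636; √1705636 = 1306.
q = (−180 + 1306)/2 = 563, and p = q + 180 = 743.
Check: 563 · 743 = 418309.

563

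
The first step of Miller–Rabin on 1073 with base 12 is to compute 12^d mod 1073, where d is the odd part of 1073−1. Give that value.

423

1073 − 1 = 1072 = 2^4 · 67, so d = 67.
12^1 ≡ 12 (mod 1073)
12^2 ≡ 12^2 = 144 ≡ 144 (mod 1073)
12^4 ≡ 144^2 = 20736 ≡ 349 (mod 1073)
12^8 ≡ 349^2 = 121801 ≡ 552 (mod 1073)
12^16 ≡ 552^2 = 304704 ≡ 1045 (mod 1073)
12^32 ≡ 1045^2 = 1092025 ≡ 784 (mod 1073)
12^64 ≡ 784^2 = 614656 ≡ 900 (mod 1073)
67 = 64 + 2 + 1 in binary powers of 2.
So 12^67 ≡ 900 · 144 · 12 ≡ 423 (mod 1073).
Squaring chain: 423 → 811 → 1045 → 784; never reaches −1, so base 12 is a Miller–Rabin witness that 1073 is composite.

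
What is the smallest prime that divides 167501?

17

167501 is odd.
Digit sum 20, not divisible by 3.
Ends in 1: not divisible by 5.
7: 167501 = 7·23928 + 5
11: 167501 = 11·15227 + 4
13: 167501 = 13·12884 + 9
17: 167501 = 17·9853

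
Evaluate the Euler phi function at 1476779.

1425600

Factor: 1476779 = 41 · 181 · 199.
φ(1476779) = (41−1) · (181−1) · (199−1) = 40 · 180 · 198 = 1425600.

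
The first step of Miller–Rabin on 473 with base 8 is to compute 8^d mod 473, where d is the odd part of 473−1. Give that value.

469

473 − 1 = 472 = 2^3 · 59, so d = 59.
8^1 ≡ 8 (mod 473)
8^2 ≡ 8^2 = 64 ≡ 64 (mod 473)
8^4 ≡ 64^2 = 4096 ≡ 312 (mod 473)
8^8 ≡ 312^2 = 97344 ≡ 379 (mod 473)
8^16 ≡ 379^2 = 143641 ≡ 322 (mod 473)
8^32 ≡ 322^2 = 103684 ≡ 97 (mod 473)
59 = 32 + 16 + 8 + 2 + 1 in binary powers of 2.
So 8^59 ≡ 97 · 322 · 379 · 64 · 8 ≡ 469 (mod 473).
Squaring chain: 469 → 16 → 256; never reaches −1, so base 8 is a Miller–Rabin witness that 473 is composite.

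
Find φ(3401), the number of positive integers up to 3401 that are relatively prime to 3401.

Factor: 3401 = 19 · 179.
φ(3401) = (19−1) · (179−1) = 18 · 178 = 3204.

3204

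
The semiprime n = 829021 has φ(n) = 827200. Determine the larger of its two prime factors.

φ(n) = (p−1)(q−1) = n − (p+q) + 1, so p + q = 829021 − 827200 + 1 = 1822.
p and q are the roots of t² − 1822t + 829021 = 0.
Discriminant: 1822² − 4·829021 = 3319684 − 3316084 = 3600; √3600 = 60.
q = (1822 − 60)/2 = 881, p = (1822 + 60)/2 = 941.
Check: 881 · 941 = 829021.

941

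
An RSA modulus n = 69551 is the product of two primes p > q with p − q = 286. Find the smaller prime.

Since p = q + 286, we have 69551 = q(q + 286), so q² + 286q − 69551 = 0.
Discriminant: 286² + 4·69551 = 81796 + 278204 = 360000; √360000 = 600.
q = (−286 + 600)/2 = 157, and p = q + 286 = 443.
Check: 157 · 443 = 69551.

157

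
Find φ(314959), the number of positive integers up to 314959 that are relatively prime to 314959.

Factor: 314959 = 17 · 97 · 191.
φ(314959) = (17−1) · (97−1) · (191−1) = 16 · 96 · 190 = 291840.

291840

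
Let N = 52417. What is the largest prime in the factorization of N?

53

52417 = 23 · 2279
2279 = 43 · 53
53 is prime.
So 52417 = 23 · 43 · 53; the largest prime factor is 53.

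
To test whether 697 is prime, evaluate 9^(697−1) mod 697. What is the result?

1

9^1 ≡ 9 (mod 697)
9^2 ≡ 9^2 = 81 ≡ 81 (mod 697)
9^4 ≡ 81^2 = 6561 ≡ 288 (mod 697)
9^8 ≡ 288^2 = 82944 ≡ 1 (mod 697)
9^16 ≡ 1^2 = 1 ≡ 1 (mod 697)
9^32 ≡ 1^2 = 1 ≡ 1 (mod 697)
9^64 ≡ 1^2 = 1 ≡ 1 (mod 697)
9^128 ≡ 1^2 = 1 ≡ 1 (mod 697)
9^256 ≡ 1^2 = 1 ≡ 1 (mod 697)
9^512 ≡ 1^2 = 1 ≡ 1 (mod 697)
696 = 512 + 128 + 32 + 16 + 8 in binary powers of 2.
So 9^696 ≡ 1 · 1 · 1 · 1 · 1 ≡ 1 (mod 697).
Since the result is 1, base 9 gives no evidence that 697 is composite.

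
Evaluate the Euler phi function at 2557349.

Factor: 2557349 = 71 · 181 · 199.
φ(2557349) = (71−1) · (181−1) · (199−1) = 70 · 180 · 198 = 2494800.

2494800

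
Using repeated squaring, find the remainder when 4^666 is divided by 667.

4^1 ≡ 4 (mod 667)
4^2 ≡ 4^2 = 16 ≡ 16 (mod 667)
4^4 ≡ 16^2 = 256 ≡ 256 (mod 667)
4^8 ≡ 256^2 = 65536 ≡ 170 (mod 667)
4^16 ≡ 170^2 = 28900 ≡ 219 (mod 667)
4^32 ≡ 219^2 = 47961 ≡ 604 (mod 667)
4^64 ≡ 604^2 = 364816 ≡ 634 (mod 667)
4^128 ≡ 634^2 = 401956 ≡ 422 (mod 667)
4^256 ≡ 422^2 = 178084 ≡ 662 (mod 667)
4^512 ≡ 662^2 = 438244 ≡ 25 (mod 667)
666 = 512 + 128 + 16 + 8 + 2 in binary powers of 2.
So 4^666 ≡ 25 · 422 · 219 · 170 · 16 ≡ 25 (mod 667).
Since 25 ≠ 1, base 4 is a Fermat witness: 667 is composite.

25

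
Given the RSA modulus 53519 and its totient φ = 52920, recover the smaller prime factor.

φ(n) = (p−1)(q−1) = n − (p+q) + 1, so p + q = 53519 − 52920 + 1 = 600.
p and q are the roots of t² − 600t + 53519 = 0.
Discriminant: 600² − 4·53519 = 360000 − 214076 = 145924; √145924 = 382.
q = (600 − 382)/2 = 109, p = (600 + 382)/2 = 491.
Check: 109 · 491 = 53519.

109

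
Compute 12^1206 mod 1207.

682

12^1 ≡ 12 (mod 1207)
12^2 ≡ 12^2 = 144 ≡ 144 (mod 1207)
12^4 ≡ 144^2 = 20736 ≡ 217 (mod 1207)
12^8 ≡ 217^2 = 47089 ≡ 16 (mod 1207)
12^16 ≡ 16^2 = 256 ≡ 256 (mod 1207)
12^32 ≡ 256^2 = 65536 ≡ 358 (mod 1207)
12^64 ≡ 358^2 = 128164 ≡ 222 (mod 1207)
12^128 ≡ 222^2 = 49284 ≡ 1004 (mod 1207)
12^256 ≡ 1004^2 = 1008016 ≡ 171 (mod 1207)
12^512 ≡ 171^2 = 29241 ≡ 273 (mod 1207)
12^1024 ≡ 273^2 = 74529 ≡ 902 (mod 1207)
1206 = 1024 + 128 + 32 + 16 + 4 + 2 in binary powers of 2.
So 12^1206 ≡ 902 · 1004 · 358 · 256 · 217 · 144 ≡ 682 (mod 1207).
Since 682 ≠ 1, base 12 is a Fermat witness: 1207 is composite.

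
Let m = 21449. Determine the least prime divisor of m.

21449 is odd.
Digit sum 20, not divisible by 3.
Ends in 9: not divisible by 5.
7: 21449 = 7·3064 + 1
11: 21449 = 11·1949 + 10
13: 21449 = 13·1649 + 12
17: 21449 = 17·1261 + 12
19: 21449 = 19·1128 + 17
23: 21449 = 23·932 + 13
29: 21449 = 29·739 + 18
31: 21449 = 31·691 + 28
37: 21449 = 37·579 + 26
41: 21449 = 41·523 + 6
43: 21449 = 43·498 + 35
47: 21449 = 47·456 + 17
53: 21449 = 53·404 + 37
59: 21449 = 59·363 + 32
61: 21449 = 61·351 + 38
67: 21449 = 67·320 + 9
71: 21449 = 71·302 + 7
73: 21449 = 73·293 + 60
79: 21449 = 79·271 + 40
83: 21449 = 83·258 + 35
89: 21449 = 89·241

89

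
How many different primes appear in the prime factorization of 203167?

3

203167 = 17^2 · 703
703 = 19 · 37
203167 = 17^2 · 19 · 37, which has 3 distinct prime factors.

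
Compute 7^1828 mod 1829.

7^1 ≡ 7 (mod 1829)
7^2 ≡ 7^2 = 49 ≡ 49 (mod 1829)
7^4 ≡ 49^2 = 2401 ≡ 572 (mod 1829)
7^8 ≡ 572^2 = 327184 ≡ 1622 (mod 1829)
7^16 ≡ 1622^2 = 2630884 ≡ 782 (mod 1829)
7^32 ≡ 782^2 = 611524 ≡ 638 (mod 1829)
7^64 ≡ 638^2 = 407044 ≡ 1006 (mod 1829)
7^128 ≡ 1006^2 = 1012036 ≡ 599 (mod 1829)
7^256 ≡ 599^2 = 358801 ≡ 317 (mod 1829)
7^512 ≡ 317^2 = 100489 ≡ 1723 (mod 1829)
7^1024 ≡ 1723^2 = 2968729 ≡ 262 (mod 1829)
1828 = 1024 + 512 + 256 + 32 + 4 in binary powers of 2.
So 7^1828 ≡ 262 · 1723 · 317 · 638 · 572 ≡ 1600 (mod 1829).
Since 1600 ≠ 1, base 7 is a Fermat witness: 1829 is composite.

1600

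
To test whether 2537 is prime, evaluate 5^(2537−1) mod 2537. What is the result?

1975

5^1 ≡ 5 (mod 2537)
5^2 ≡ 5^2 = 25 ≡ 25 (mod 2537)
5^4 ≡ 25^2 = 625 ≡ 625 (mod 2537)
5^8 ≡ 625^2 = 390625 ≡ 2464 (mod 2537)
5^16 ≡ 2464^2 = 6071296 ≡ 255 (mod 2537)
5^32 ≡ 255^2 = 65025 ≡ 1600 (mod 2537)
5^64 ≡ 1600^2 = 2560000 ≡ 167 (mod 2537)
5^128 ≡ 167^2 = 27889 ≡ 2519 (mod 2537)
5^256 ≡ 2519^2 = 6345361 ≡ 324 (mod 2537)
5^512 ≡ 324^2 = 104976 ≡ 959 (mod 2537)
5^1024 ≡ 959^2 = 919681 ≡ 1287 (mod 2537)
5^2048 ≡ 1287^2 = 1656369 ≡ 2245 (mod 2537)
2536 = 2048 + 256 + 128 + 64 + 32 + 8 in binary powers of 2.
So 5^2536 ≡ 2245 · 324 · 2519 · 167 · 1600 · 2464 ≡ 1975 (mod 2537).
Since 1975 ≠ 1, base 5 is a Fermat witness: 2537 is composite.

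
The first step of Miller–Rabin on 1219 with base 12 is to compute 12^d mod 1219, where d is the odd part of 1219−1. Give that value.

634

1219 − 1 = 1218 = 2^1 · 609, so d = 609.
12^1 ≡ 12 (mod 1219)
12^2 ≡ 12^2 = 144 ≡ 144 (mod 1219)
12^4 ≡ 144^2 = 20736 ≡ 13 (mod 1219)
12^8 ≡ 13^2 = 169 ≡ 169 (mod 1219)
12^16 ≡ 169^2 = 28561 ≡ 524 (mod 1219)
12^32 ≡ 524^2 = 274576 ≡ 301 (mod 1219)
12^64 ≡ 301^2 = 90601 ≡ 395 (mod 1219)
12^128 ≡ 395^2 = 156025 ≡ 1212 (mod 1219)
12^256 ≡ 1212^2 = 1468944 ≡ 49 (mod 1219)
12^512 ≡ 49^2 = 2401 ≡ 1182 (mod 1219)
609 = 512 + 64 + 32 + 1 in binary powers of 2.
So 12^609 ≡ 1182 · 395 · 301 · 12 ≡ 634 (mod 1219).
Squaring chain: 634; never reaches −1, so base 12 is a Miller–Rabin witness that 1219 is composite.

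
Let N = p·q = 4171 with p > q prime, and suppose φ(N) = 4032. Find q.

43

φ(n) = (p−1)(q−1) = n − (p+q) + 1, so p + q = 4171 − 4032 + 1 = 140.
p and q are the roots of t² − 140t + 4171 = 0.
Discriminant: 140² − 4·4171 = 19600 − 16684 = 2916; √2916 = 54.
q = (140 − 54)/2 = 43, p = (140 + 54)/2 = 97.
Check: 43 · 97 = 4171.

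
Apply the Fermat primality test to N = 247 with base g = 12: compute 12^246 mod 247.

12^1 ≡ 12 (mod 247)
12^2 ≡ 12^2 = 144 ≡ 144 (mod 247)
12^4 ≡ 144^2 = 20736 ≡ 235 (mod 247)
12^8 ≡ 235^2 = 55225 ≡ 144 (mod 247)
12^16 ≡ 144^2 = 20736 ≡ 235 (mod 247)
12^32 ≡ 235^2 = 55225 ≡ 144 (mod 247)
12^64 ≡ 144^2 = 20736 ≡ 235 (mod 247)
12^128 ≡ 235^2 = 55225 ≡ 144 (mod 247)
246 = 128 + 64 + 32 + 16 + 4 + 2 in binary powers of 2.
So 12^246 ≡ 144 · 235 · 144 · 235 · 235 · 144 ≡ 1 (mod 247).
Since the result is 1, base 12 gives no evidence that 247 is composite.

1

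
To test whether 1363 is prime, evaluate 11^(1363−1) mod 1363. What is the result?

11^1 ≡ 11 (mod 1363)
11^2 ≡ 11^2 = 121 ≡ 121 (mod 1363)
11^4 ≡ 121^2 = 14641 ≡ 1011 (mod 1363)
11^8 ≡ 1011^2 = 1022121 ≡ 1234 (mod 1363)
11^16 ≡ 1234^2 = 1522756 ≡ 285 (mod 1363)
11^32 ≡ 285^2 = 81225 ≡ 808 (mod 1363)
11^64 ≡ 808^2 = 652864 ≡ 1350 (mod 1363)
11^128 ≡ 1350^2 = 1822500 ≡ 169 (mod 1363)
11^256 ≡ 169^2 = 28561 ≡ 1301 (mod 1363)
11^512 ≡ 1301^2 = 1692601 ≡ 1118 (mod 1363)
11^1024 ≡ 1118^2 = 1249924 ≡ 53 (mod 1363)
1362 = 1024 + 256 + 64 + 16 + 2 in binary powers of 2.
So 11^1362 ≡ 53 · 1301 · 1350 · 285 · 121 ≡ 1193 (mod 1363).
Since 1193 ≠ 1, base 11 is a Fermat witness: 1363 is composite.

1193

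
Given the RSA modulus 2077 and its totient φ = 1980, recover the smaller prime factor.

φ(n) = (p−1)(q−1) = n − (p+q) + 1, so p + q = 2077 − 1980 + 1 = 98.
p and q are the roots of t² − 98t + 2077 = 0.
Discriminant: 98² − 4·2077 = 9604 − 8308 = 1296; √1296 = 36.
q = (98 − 36)/2 = 31, p = (98 + 36)/2 = 67.
Check: 31 · 67 = 2077.

31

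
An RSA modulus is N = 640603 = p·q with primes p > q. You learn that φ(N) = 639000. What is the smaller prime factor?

751

φ(n) = (p−1)(q−1) = n − (p+q) + 1, so p + q = 640603 − 639000 + 1 = 1604.
p and q are the roots of t² − 1604t + 640603 = 0.
Discriminant: 1604² − 4·640603 = 2572816 − 2562412 = 10404; √10404 = 102.
q = (1604 − 102)/2 = 751, p = (1604 + 102)/2 = 853.
Check: 751 · 853 = 640603.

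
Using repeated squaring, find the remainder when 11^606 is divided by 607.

11^1 ≡ 11 (mod 607)
11^2 ≡ 11^2 = 121 ≡ 121 (mod 607)
11^4 ≡ 121^2 = 14641 ≡ 73 (mod 607)
11^8 ≡ 73^2 = 5329 ≡ 473 (mod 607)
11^16 ≡ 473^2 = 223729 ≡ 353 (mod 607)
11^32 ≡ 353^2 = 124609 ≡ 174 (mod 607)
11^64 ≡ 174^2 = 30276 ≡ 533 (mod 607)
11^128 ≡ 533^2 = 284089 ≡ 13 (mod 607)
11^256 ≡ 13^2 = 169 ≡ 169 (mod 607)
11^512 ≡ 169^2 = 28561 ≡ 32 (mod 607)
606 = 512 + 64 + 16 + 8 + 4 + 2 in binary powers of 2.
So 11^606 ≡ 32 · 533 · 353 · 473 · 73 · 121 ≡ 1 (mod 607).
Since the result is 1, base 11 gives no evidence that 607 is composite.

1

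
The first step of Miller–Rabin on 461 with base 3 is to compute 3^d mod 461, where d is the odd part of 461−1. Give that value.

461 − 1 = 460 = 2^2 · 115, so d = 115.
3^1 ≡ 3 (mod 461)
3^2 ≡ 3^2 = 9 ≡ 9 (mod 461)
3^4 ≡ 9^2 = 81 ≡ 81 (mod 461)
3^8 ≡ 81^2 = 6561 ≡ 107 (mod 461)
3^16 ≡ 107^2 = 11449 ≡ 385 (mod 461)
3^32 ≡ 385^2 = 148225 ≡ 244 (mod 461)
3^64 ≡ 244^2 = 59536 ≡ 67 (mod 461)
115 = 64 + 32 + 16 + 2 + 1 in binary powers of 2.
So 3^115 ≡ 67 · 244 · 385 · 9 · 3 ≡ 413 (mod 461).
Squaring chain: 413 → 460; reaches −1, so base 3 does not prove 461 composite.

413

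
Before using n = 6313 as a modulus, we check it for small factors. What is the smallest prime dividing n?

59

6313 is odd.
Digit sum 13, not divisible by 3.
Ends in 3: not divisible by 5.
7: 6313 = 7·901 + 6
11: 6313 = 11·573 + 10
13: 6313 = 13·485 + 8
17: 6313 = 17·371 + 6
19: 6313 = 19·332 + 5
23: 6313 = 23·274 + 11
29: 6313 = 29·217 + 20
31: 6313 = 31·203 + 20
37: 6313 = 37·170 + 23
41: 6313 = 41·153 + 40
43: 6313 = 43·146 + 35
47: 6313 = 47·134 + 15
53: 6313 = 53·119 + 6
59: 6313 = 59·107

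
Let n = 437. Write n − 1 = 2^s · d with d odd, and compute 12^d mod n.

278

437 − 1 = 436 = 2^2 · 109, so d = 109.
12^1 ≡ 12 (mod 437)
12^2 ≡ 12^2 = 144 ≡ 144 (mod 437)
12^4 ≡ 144^2 = 20736 ≡ 197 (mod 437)
12^8 ≡ 197^2 = 38809 ≡ 353 (mod 437)
12^16 ≡ 353^2 = 124609 ≡ 64 (mod 437)
12^32 ≡ 64^2 = 4096 ≡ 163 (mod 437)
12^64 ≡ 163^2 = 26569 ≡ 349 (mod 437)
109 = 64 + 32 + 8 + 4 + 1 in binary powers of 2.
So 12^109 ≡ 349 · 163 · 353 · 197 · 12 ≡ 278 (mod 437).
Squaring chain: 278 → 372; never reaches −1, so base 12 is a Miller–Rabin witness that 437 is composite.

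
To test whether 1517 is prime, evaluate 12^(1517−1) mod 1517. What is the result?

127

12^1 ≡ 12 (mod 1517)
12^2 ≡ 12^2 = 144 ≡ 144 (mod 1517)
12^4 ≡ 144^2 = 20736 ≡ 1015 (mod 1517)
12^8 ≡ 1015^2 = 1030225 ≡ 182 (mod 1517)
12^16 ≡ 182^2 = 33124 ≡ 1267 (mod 1517)
12^32 ≡ 1267^2 = 1605289 ≡ 303 (mod 1517)
12^64 ≡ 303^2 = 91809 ≡ 789 (mod 1517)
12^128 ≡ 789^2 = 622521 ≡ 551 (mod 1517)
12^256 ≡ 551^2 = 303601 ≡ 201 (mod 1517)
12^512 ≡ 201^2 = 40401 ≡ 959 (mod 1517)
12^1024 ≡ 959^2 = 919681 ≡ 379 (mod 1517)
1516 = 1024 + 256 + 128 + 64 + 32 + 8 + 4 in binary powers of 2.
So 12^1516 ≡ 379 · 201 · 551 · 789 · 303 · 182 · 1015 ≡ 127 (mod 1517).
Since 127 ≠ 1, base 12 is a Fermat witness: 1517 is composite.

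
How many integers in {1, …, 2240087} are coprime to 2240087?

2185792

Factor: 2240087 = 83 · 137 · 197.
φ(2240087) = (83−1) · (137−1) · (197−1) = 82 · 136 · 196 = 2185792.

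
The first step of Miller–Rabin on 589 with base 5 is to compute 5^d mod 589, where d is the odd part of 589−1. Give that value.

589 − 1 = 588 = 2^2 · 147, so d = 147.
5^1 ≡ 5 (mod 589)
5^2 ≡ 5^2 = 25 ≡ 25 (mod 589)
5^4 ≡ 25^2 = 625 ≡ 36 (mod 589)
5^8 ≡ 36^2 = 1296 ≡ 118 (mod 589)
5^16 ≡ 118^2 = 13924 ≡ 377 (mod 589)
5^32 ≡ 377^2 = 142129 ≡ 180 (mod 589)
5^64 ≡ 180^2 = 32400 ≡ 5 (mod 589)
5^128 ≡ 5^2 = 25 ≡ 25 (mod 589)
147 = 128 + 16 + 2 + 1 in binary powers of 2.
So 5^147 ≡ 25 · 377 · 25 · 5 ≡ 125 (mod 589).
Squaring chain: 125 → 311; never reaches −1, so base 5 is a Miller–Rabin witness that 589 is composite.

125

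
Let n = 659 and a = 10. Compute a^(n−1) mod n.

1

10^1 ≡ 10 (mod 659)
10^2 ≡ 10^2 = 100 ≡ 100 (mod 659)
10^4 ≡ 100^2 = 10000 ≡ 115 (mod 659)
10^8 ≡ 115^2 = 13225 ≡ 45 (mod 659)
10^16 ≡ 45^2 = 2025 ≡ 48 (mod 659)
10^32 ≡ 48^2 = 2304 ≡ 327 (mod 659)
10^64 ≡ 327^2 = 106929 ≡ 171 (mod 659)
10^128 ≡ 171^2 = 29241 ≡ 245 (mod 659)
10^256 ≡ 245^2 = 60025 ≡ 56 (mod 659)
10^512 ≡ 56^2 = 3136 ≡ 500 (mod 659)
658 = 512 + 128 + 16 + 2 in binary powers of 2.
So 10^658 ≡ 500 · 245 · 48 · 100 ≡ 1 (mod 659).
Since the result is 1, base 10 gives no evidence that 659 is composite.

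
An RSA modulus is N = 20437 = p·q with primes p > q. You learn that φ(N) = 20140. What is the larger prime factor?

191

φ(n) = (p−1)(q−1) = n − (p+q) + 1, so p + q = 20437 − 20140 + 1 = 298.
p and q are the roots of t² − 298t + 20437 = 0.
Discriminant: 298² − 4·20437 = 88804 − 81748 = 7056; √7056 = 84.
q = (298 − 84)/2 = 107, p = (298 + 84)/2 = 191.
Check: 107 · 191 = 20437.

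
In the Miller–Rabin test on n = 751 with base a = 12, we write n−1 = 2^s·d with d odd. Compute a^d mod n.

751 − 1 = 750 = 2^1 · 375, so d = 375.
12^1 ≡ 12 (mod 751)
12^2 ≡ 12^2 = 144 ≡ 144 (mod 751)
12^4 ≡ 144^2 = 20736 ≡ 459 (mod 751)
12^8 ≡ 459^2 = 210681 ≡ 401 (mod 751)
12^16 ≡ 401^2 = 160801 ≡ 87 (mod 751)
12^32 ≡ 87^2 = 7569 ≡ 59 (mod 751)
12^64 ≡ 59^2 = 3481 ≡ 477 (mod 751)
12^128 ≡ 477^2 = 227529 ≡ 727 (mod 751)
12^256 ≡ 727^2 = 528529 ≡ 576 (mod 751)
375 = 256 + 64 + 32 + 16 + 4 + 2 + 1 in binary powers of 2.
So 12^375 ≡ 576 · 477 · 59 · 87 · 459 · 144 · 12 ≡ 750 (mod 751).
Since 12^d ≡ 750 (mod 751), base 12 does not prove 751 composite.

750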